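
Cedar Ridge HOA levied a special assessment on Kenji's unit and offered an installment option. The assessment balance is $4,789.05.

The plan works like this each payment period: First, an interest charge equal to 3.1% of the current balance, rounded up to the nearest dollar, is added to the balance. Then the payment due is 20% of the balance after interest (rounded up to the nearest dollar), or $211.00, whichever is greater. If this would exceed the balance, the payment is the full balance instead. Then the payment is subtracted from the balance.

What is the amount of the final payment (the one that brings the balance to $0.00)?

$76.05

Payment period 1: $4,789.05 +$149.00 interest = $4,938.05; pay $988.00 → $3,950.05
Payment period 2: $3,950.05 +$123.00 interest = $4,073.05; pay $815.00 → $3,258.05
Payment period 3: $3,258.05 +$101.00 interest = $3,359.05; pay $672.00 → $2,687.05
Payment period 4: $2,687.05 +$84.00 interest = $2,771.05; pay $555.00 → $2,216.05
Payment period 5: $2,216.05 +$69.00 interest = $2,285.05; pay $458.00 → $1,827.05
Payment period 6: $1,827.05 +$57.00 interest = $1,884.05; pay $377.00 → $1,507.05
Payment period 7: $1,507.05 +$47.00 interest = $1,554.05; pay $311.00 → $1,243.05
Payment period 8: $1,243.05 +$39.00 interest = $1,282.05; pay $257.00 → $1,025.05
Payment period 9: $1,025.05 +$32.00 interest = $1,057.05; pay $212.00 → $845.05
Payment period 10: $845.05 +$27.00 interest = $872.05; pay $211.00 → $661.05
Payment period 11: $661.05 +$21.00 interest = $682.05; pay $211.00 → $471.05
Payment period 12: $471.05 +$15.00 interest = $486.05; pay $211.00 → $275.05
Payment period 13: $275.05 +$9.00 interest = $284.05; pay $211.00 → $73.05
Payment period 14: $73.05 +$3.00 interest = $76.05; pay $76.05 → $0.00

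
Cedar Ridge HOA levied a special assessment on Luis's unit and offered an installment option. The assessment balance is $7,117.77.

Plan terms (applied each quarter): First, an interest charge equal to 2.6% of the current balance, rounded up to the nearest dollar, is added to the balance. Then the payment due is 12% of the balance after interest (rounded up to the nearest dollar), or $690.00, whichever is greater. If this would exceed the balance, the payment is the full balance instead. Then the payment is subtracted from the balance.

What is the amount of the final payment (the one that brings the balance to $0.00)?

$399.77

Quarter 1: opening $7,117.77; interest $186.00 → $7,303.77; payment $877.00; balance $6,426.77
Quarter 2: opening $6,426.77; interest $168.00 → $6,594.77; payment $792.00; balance $5,802.77
Quarter 3: opening $5,802.77; interest $151.00 → $5,953.77; payment $715.00; balance $5,238.77
Quarter 4: opening $5,238.77; interest $137.00 → $5,375.77; payment $690.00; balance $4,685.77
Quarter 5: opening $4,685.77; interest $122.00 → $4,807.77; payment $690.00; balance $4,117.77
Quarter 6: opening $4,117.77; interest $108.00 → $4,225.77; payment $690.00; balance $3,535.77
Quarter 7: opening $3,535.77; interest $92.00 → $3,627.77; payment $690.00; balance $2,937.77
Quarter 8: opening $2,937.77; interest $77.00 → $3,014.77; payment $690.00; balance $2,324.77
Quarter 9: opening $2,324.77; interest $61.00 → $2,385.77; payment $690.00; balance $1,695.77
Quarter 10: opening $1,695.77; interest $45.00 → $1,740.77; payment $690.00; balance $1,050.77
Quarter 11: opening $1,050.77; interest $28.00 → $1,078.77; payment $690.00; balance $388.77
Quarter 12: opening $388.77; interest $11.00 → $399.77; payment $399.77; balance $0.00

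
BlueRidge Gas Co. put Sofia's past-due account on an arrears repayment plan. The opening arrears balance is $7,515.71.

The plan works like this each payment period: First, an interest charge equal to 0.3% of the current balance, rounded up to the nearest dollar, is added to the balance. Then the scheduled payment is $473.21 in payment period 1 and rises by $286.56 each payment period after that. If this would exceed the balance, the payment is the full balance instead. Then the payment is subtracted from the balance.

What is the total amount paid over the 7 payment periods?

$7,617.71

# | Opening | Interest | Payment | End bal
1 | $7,515.71 | $23.00 | $473.21 | $7,065.50
2 | $7,065.50 | $22.00 | $759.77 | $6,327.73
3 | $6,327.73 | $19.00 | $1,046.33 | $5,300.40
4 | $5,300.40 | $16.00 | $1,332.89 | $3,983.51
5 | $3,983.51 | $12.00 | $1,619.45 | $2,376.06
6 | $2,376.06 | $8.00 | $1,906.01 | $478.05
7 | $478.05 | $2.00 | $480.05 | $0.00
Total paid: $7,617.71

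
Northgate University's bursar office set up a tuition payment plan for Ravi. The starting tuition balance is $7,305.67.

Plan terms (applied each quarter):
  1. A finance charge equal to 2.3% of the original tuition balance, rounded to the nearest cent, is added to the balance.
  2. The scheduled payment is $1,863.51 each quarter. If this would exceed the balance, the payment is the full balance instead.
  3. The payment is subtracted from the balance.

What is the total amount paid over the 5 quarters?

Quarter 1: $7,305.67 +$168.03 interest = $7,473.70; pay $1,863.51 → $5,610.19
Quarter 2: $5,610.19 +$168.03 interest = $5,778.22; pay $1,863.51 → $3,914.71
Quarter 3: $3,914.71 +$168.03 interest = $4,082.74; pay $1,863.51 → $2,219.23
Quarter 4: $2,219.23 +$168.03 interest = $2,387.26; pay $1,863.51 → $523.75
Quarter 5: $523.75 +$168.03 interest = $691.78; pay $691.78 → $0.00
Total paid: $8,145.82

$8,145.82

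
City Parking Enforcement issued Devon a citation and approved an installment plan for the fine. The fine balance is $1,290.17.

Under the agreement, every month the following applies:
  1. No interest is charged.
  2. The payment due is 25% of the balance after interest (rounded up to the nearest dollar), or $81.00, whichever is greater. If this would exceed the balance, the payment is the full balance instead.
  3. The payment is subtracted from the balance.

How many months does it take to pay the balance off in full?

9

# | Opening | Payment | End bal
1 | $1,290.17 | $323.00 | $967.17
2 | $967.17 | $242.00 | $725.17
3 | $725.17 | $182.00 | $543.17
4 | $543.17 | $136.00 | $407.17
5 | $407.17 | $102.00 | $305.17
6 | $305.17 | $81.00 | $224.17
7 | $224.17 | $81.00 | $143.17
8 | $143.17 | $81.00 | $62.17
9 | $62.17 | $62.17 | $0.00
Balance reaches $0.00 in month 9.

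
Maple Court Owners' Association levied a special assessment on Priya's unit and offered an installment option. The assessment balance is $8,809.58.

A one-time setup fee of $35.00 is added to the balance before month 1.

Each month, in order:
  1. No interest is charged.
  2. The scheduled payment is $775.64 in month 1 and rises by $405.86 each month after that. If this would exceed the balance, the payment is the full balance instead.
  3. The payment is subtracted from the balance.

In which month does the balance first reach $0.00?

6

Month 1: $8,844.58 − $775.64 → $8,068.94
Month 2: $8,068.94 − $1,181.50 → $6,887.44
Month 3: $6,887.44 − $1,587.36 → $5,300.08
Month 4: $5,300.08 − $1,993.22 → $3,306.86
Month 5: $3,306.86 − $2,399.08 → $907.78
Month 6: $907.78 − $907.78 → $0.00
Balance reaches $0.00 in month 6.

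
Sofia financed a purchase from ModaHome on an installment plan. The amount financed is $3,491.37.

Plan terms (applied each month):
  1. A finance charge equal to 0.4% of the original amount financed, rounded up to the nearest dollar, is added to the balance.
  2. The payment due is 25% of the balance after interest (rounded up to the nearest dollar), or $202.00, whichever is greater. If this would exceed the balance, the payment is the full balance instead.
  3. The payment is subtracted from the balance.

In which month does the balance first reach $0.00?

10

# | Opening | Interest | Payment | End bal
1 | $3,491.37 | $14.00 | $877.00 | $2,628.37
2 | $2,628.37 | $14.00 | $661.00 | $1,981.37
3 | $1,981.37 | $14.00 | $499.00 | $1,496.37
4 | $1,496.37 | $14.00 | $378.00 | $1,132.37
5 | $1,132.37 | $14.00 | $287.00 | $859.37
6 | $859.37 | $14.00 | $219.00 | $654.37
7 | $654.37 | $14.00 | $202.00 | $466.37
8 | $466.37 | $14.00 | $202.00 | $278.37
9 | $278.37 | $14.00 | $202.00 | $90.37
10 | $90.37 | $14.00 | $104.37 | $0.00
Balance reaches $0.00 in month 10.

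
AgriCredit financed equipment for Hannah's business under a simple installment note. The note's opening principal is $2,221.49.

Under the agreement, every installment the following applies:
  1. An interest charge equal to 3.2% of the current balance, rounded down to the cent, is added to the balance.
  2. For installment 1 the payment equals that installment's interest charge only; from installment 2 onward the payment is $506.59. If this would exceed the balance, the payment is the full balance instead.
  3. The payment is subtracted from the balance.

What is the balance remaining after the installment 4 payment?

Installment 1: $2,221.49 +$71.08 interest = $2,292.57; pay $71.08 → $2,221.49
Installment 2: $2,221.49 +$71.08 interest = $2,292.57; pay $506.59 → $1,785.98
Installment 3: $1,785.98 +$57.15 interest = $1,843.13; pay $506.59 → $1,336.54
Installment 4: $1,336.54 +$42.76 interest = $1,379.30; pay $506.59 → $872.71

$872.71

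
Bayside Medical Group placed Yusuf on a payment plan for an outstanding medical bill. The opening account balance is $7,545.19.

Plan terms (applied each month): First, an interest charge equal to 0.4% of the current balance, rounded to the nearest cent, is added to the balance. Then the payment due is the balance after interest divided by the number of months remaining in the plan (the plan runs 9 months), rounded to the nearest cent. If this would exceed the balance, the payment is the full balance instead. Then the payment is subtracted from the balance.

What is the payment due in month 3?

Month 1: $7,545.19 +$30.18 interest = $7,575.37; pay $841.71 → $6,733.66
Month 2: $6,733.66 +$26.93 interest = $6,760.59; pay $845.07 → $5,915.52
Month 3: $5,915.52 +$23.66 interest = $5,939.18; pay $848.45 → $5,090.73

$848.45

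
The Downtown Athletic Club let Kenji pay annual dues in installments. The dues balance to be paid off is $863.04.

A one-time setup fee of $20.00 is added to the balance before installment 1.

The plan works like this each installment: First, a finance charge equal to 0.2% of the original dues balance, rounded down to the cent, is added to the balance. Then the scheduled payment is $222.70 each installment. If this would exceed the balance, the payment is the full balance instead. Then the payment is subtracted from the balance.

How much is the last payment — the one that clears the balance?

$221.82

Installment 1: $883.04 +$1.72 interest = $884.76; pay $222.70 → $662.06
Installment 2: $662.06 +$1.72 interest = $663.78; pay $222.70 → $441.08
Installment 3: $441.08 +$1.72 interest = $442.80; pay $222.70 → $220.10
Installment 4: $220.10 +$1.72 interest = $221.82; pay $221.82 → $0.00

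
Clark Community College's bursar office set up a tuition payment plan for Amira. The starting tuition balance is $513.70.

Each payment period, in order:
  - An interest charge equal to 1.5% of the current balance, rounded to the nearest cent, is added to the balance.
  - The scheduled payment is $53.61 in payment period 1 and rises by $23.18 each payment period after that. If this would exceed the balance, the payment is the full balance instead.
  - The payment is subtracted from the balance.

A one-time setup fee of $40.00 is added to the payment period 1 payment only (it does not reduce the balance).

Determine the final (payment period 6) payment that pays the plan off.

Payment period 1: $513.70 +$7.71 interest = $521.41; pay $53.61 (+ $40.00 fee) → $467.80
Payment period 2: $467.80 +$7.02 interest = $474.82; pay $76.79 → $398.03
Payment period 3: $398.03 +$5.97 interest = $404.00; pay $99.97 → $304.03
Payment period 4: $304.03 +$4.56 interest = $308.59; pay $123.15 → $185.44
Payment period 5: $185.44 +$2.78 interest = $188.22; pay $146.33 → $41.89
Payment period 6: $41.89 +$0.63 interest = $42.52; pay $42.52 → $0.00

$42.52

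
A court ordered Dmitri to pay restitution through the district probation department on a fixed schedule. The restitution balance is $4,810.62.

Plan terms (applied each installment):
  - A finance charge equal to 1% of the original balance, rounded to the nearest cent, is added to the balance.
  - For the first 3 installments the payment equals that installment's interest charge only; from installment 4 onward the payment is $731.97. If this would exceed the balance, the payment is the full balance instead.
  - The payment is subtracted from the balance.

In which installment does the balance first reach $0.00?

Installment 1: $4,810.62 +$48.11 interest = $4,858.73; pay $48.11 → $4,810.62
Installment 2: $4,810.62 +$48.11 interest = $4,858.73; pay $48.11 → $4,810.62
Installment 3: $4,810.62 +$48.11 interest = $4,858.73; pay $48.11 → $4,810.62
Installment 4: $4,810.62 +$48.11 interest = $4,858.73; pay $731.97 → $4,126.76
Installment 5: $4,126.76 +$48.11 interest = $4,174.87; pay $731.97 → $3,442.90
Installment 6: $3,442.90 +$48.11 interest = $3,491.01; pay $731.97 → $2,759.04
Installment 7: $2,759.04 +$48.11 interest = $2,807.15; pay $731.97 → $2,075.18
Installment 8: $2,075.18 +$48.11 interest = $2,123.29; pay $731.97 → $1,391.32
Installment 9: $1,391.32 +$48.11 interest = $1,439.43; pay $731.97 → $707.46
Installment 10: $707.46 +$48.11 interest = $755.57; pay $731.97 → $23.60
Installment 11: $23.60 +$48.11 interest = $71.71; pay $71.71 → $0.00
Balance reaches $0.00 in installment 11.

11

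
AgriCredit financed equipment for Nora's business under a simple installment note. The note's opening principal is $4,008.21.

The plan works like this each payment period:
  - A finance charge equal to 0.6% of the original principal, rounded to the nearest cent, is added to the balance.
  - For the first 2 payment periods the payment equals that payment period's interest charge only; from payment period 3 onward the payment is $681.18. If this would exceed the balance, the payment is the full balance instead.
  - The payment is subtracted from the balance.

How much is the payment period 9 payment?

# | Opening | Interest | Payment | End bal
1 | $4,008.21 | $24.05 | $24.05 | $4,008.21
2 | $4,008.21 | $24.05 | $24.05 | $4,008.21
3 | $4,008.21 | $24.05 | $681.18 | $3,351.08
4 | $3,351.08 | $24.05 | $681.18 | $2,693.95
5 | $2,693.95 | $24.05 | $681.18 | $2,036.82
6 | $2,036.82 | $24.05 | $681.18 | $1,379.69
7 | $1,379.69 | $24.05 | $681.18 | $722.56
8 | $722.56 | $24.05 | $681.18 | $65.43
9 | $65.43 | $24.05 | $89.48 | $0.00

$89.48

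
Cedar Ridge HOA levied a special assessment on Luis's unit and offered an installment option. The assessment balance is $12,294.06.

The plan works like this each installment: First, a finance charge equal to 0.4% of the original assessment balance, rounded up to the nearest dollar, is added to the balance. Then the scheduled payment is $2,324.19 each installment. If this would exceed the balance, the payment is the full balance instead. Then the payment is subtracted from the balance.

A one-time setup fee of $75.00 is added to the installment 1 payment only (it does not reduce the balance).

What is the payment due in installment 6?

Installment 1: opening $12,294.06; interest $50.00 → $12,344.06; payment $2,324.19 (+ $75.00 fee); balance $10,019.87
Installment 2: opening $10,019.87; interest $50.00 → $10,069.87; payment $2,324.19; balance $7,745.68
Installment 3: opening $7,745.68; interest $50.00 → $7,795.68; payment $2,324.19; balance $5,471.49
Installment 4: opening $5,471.49; interest $50.00 → $5,521.49; payment $2,324.19; balance $3,197.30
Installment 5: opening $3,197.30; interest $50.00 → $3,247.30; payment $2,324.19; balance $923.11
Installment 6: opening $923.11; interest $50.00 → $973.11; payment $973.11; balance $0.00

$973.11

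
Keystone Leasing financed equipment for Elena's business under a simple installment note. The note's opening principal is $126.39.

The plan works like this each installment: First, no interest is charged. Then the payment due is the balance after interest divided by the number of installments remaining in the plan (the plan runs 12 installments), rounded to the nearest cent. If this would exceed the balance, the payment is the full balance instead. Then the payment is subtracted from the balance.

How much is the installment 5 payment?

Installment 1: $126.39 − $10.53 → $115.86
Installment 2: $115.86 − $10.53 → $105.33
Installment 3: $105.33 − $10.53 → $94.80
Installment 4: $94.80 − $10.53 → $84.27
Installment 5: $84.27 − $10.53 → $73.74

$10.53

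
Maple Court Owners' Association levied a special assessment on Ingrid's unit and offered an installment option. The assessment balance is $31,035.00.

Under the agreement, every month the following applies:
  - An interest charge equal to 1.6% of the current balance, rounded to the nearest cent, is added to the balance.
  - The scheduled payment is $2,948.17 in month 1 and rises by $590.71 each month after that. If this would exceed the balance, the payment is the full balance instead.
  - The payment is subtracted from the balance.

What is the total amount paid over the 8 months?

Month 1: opening $31,035.00; interest $496.56 → $31,531.56; payment $2,948.17; balance $28,583.39
Month 2: opening $28,583.39; interest $457.33 → $29,040.72; payment $3,538.88; balance $25,501.84
Month 3: opening $25,501.84; interest $408.03 → $25,909.87; payment $4,129.59; balance $21,780.28
Month 4: opening $21,780.28; interest $348.48 → $22,128.76; payment $4,720.30; balance $17,408.46
Month 5: opening $17,408.46; interest $278.54 → $17,687.00; payment $5,311.01; balance $12,375.99
Month 6: opening $12,375.99; interest $198.02 → $12,574.01; payment $5,901.72; balance $6,672.29
Month 7: opening $6,672.29; interest $106.76 → $6,779.05; payment $6,492.43; balance $286.62
Month 8: opening $286.62; interest $4.59 → $291.21; payment $291.21; balance $0.00
Total paid: $33,333.31

$33,333.31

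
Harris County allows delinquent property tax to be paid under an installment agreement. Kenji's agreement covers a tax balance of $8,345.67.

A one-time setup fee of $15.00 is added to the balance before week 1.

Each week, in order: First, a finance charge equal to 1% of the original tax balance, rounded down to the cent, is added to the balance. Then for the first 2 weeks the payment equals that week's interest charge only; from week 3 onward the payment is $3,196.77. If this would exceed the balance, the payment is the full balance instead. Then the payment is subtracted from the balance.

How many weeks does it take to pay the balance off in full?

Week 1: $8,360.67 +$83.45 interest = $8,444.12; pay $83.45 → $8,360.67
Week 2: $8,360.67 +$83.45 interest = $8,444.12; pay $83.45 → $8,360.67
Week 3: $8,360.67 +$83.45 interest = $8,444.12; pay $3,196.77 → $5,247.35
Week 4: $5,247.35 +$83.45 interest = $5,330.80; pay $3,196.77 → $2,134.03
Week 5: $2,134.03 +$83.45 interest = $2,217.48; pay $2,217.48 → $0.00
Balance reaches $0.00 in week 5.

5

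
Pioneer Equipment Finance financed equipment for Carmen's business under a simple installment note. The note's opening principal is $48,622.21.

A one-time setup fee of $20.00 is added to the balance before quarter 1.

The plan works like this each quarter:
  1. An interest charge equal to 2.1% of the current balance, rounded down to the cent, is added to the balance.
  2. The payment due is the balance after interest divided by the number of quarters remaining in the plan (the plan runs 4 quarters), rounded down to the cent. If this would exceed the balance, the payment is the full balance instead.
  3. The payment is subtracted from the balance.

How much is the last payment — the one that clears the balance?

$13,214.67

Quarter 1: $48,642.21 +$1,021.48 interest = $49,663.69; pay $12,415.92 → $37,247.77
Quarter 2: $37,247.77 +$782.20 interest = $38,029.97; pay $12,676.65 → $25,353.32
Quarter 3: $25,353.32 +$532.41 interest = $25,885.73; pay $12,942.86 → $12,942.87
Quarter 4: $12,942.87 +$271.80 interest = $13,214.67; pay $13,214.67 → $0.00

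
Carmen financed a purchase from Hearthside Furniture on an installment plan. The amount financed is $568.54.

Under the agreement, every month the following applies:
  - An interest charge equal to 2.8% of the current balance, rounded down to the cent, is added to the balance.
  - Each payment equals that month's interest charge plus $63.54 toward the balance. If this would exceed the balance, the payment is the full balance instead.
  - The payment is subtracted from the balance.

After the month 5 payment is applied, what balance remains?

$250.84

Month 1: opening $568.54; interest $15.91 → $584.45; payment $79.45; balance $505.00
Month 2: opening $505.00; interest $14.14 → $519.14; payment $77.68; balance $441.46
Month 3: opening $441.46; interest $12.36 → $453.82; payment $75.90; balance $377.92
Month 4: opening $377.92; interest $10.58 → $388.50; payment $74.12; balance $314.38
Month 5: opening $314.38; interest $8.80 → $323.18; payment $72.34; balance $250.84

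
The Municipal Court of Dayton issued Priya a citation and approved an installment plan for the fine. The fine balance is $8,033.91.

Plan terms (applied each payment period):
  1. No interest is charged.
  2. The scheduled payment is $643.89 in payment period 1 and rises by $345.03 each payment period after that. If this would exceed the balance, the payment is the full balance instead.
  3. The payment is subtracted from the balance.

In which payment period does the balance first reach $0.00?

# | Opening | Payment | End bal
1 | $8,033.91 | $643.89 | $7,390.02
2 | $7,390.02 | $988.92 | $6,401.10
3 | $6,401.10 | $1,333.95 | $5,067.15
4 | $5,067.15 | $1,678.98 | $3,388.17
5 | $3,388.17 | $2,024.01 | $1,364.16
6 | $1,364.16 | $1,364.16 | $0.00
Balance reaches $0.00 in payment period 6.

6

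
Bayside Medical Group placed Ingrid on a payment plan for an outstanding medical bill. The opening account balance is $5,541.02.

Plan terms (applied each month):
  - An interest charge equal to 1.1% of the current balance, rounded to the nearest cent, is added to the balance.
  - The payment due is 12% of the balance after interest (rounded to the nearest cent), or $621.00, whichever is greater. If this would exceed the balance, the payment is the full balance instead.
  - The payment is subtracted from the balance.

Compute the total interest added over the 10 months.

# | Opening | Interest | Payment | End bal
1 | $5,541.02 | $60.95 | $672.24 | $4,929.73
2 | $4,929.73 | $54.23 | $621.00 | $4,362.96
3 | $4,362.96 | $47.99 | $621.00 | $3,789.95
4 | $3,789.95 | $41.69 | $621.00 | $3,210.64
5 | $3,210.64 | $35.32 | $621.00 | $2,624.96
6 | $2,624.96 | $28.87 | $621.00 | $2,032.83
7 | $2,032.83 | $22.36 | $621.00 | $1,434.19
8 | $1,434.19 | $15.78 | $621.00 | $828.97
9 | $828.97 | $9.12 | $621.00 | $217.09
10 | $217.09 | $2.39 | $219.48 | $0.00
Total interest: $60.95 + $54.23 + $47.99 + $41.69 + $35.32 + $28.87 + $22.36 + $15.78 + $9.12 + $2.39 = $318.70

$318.70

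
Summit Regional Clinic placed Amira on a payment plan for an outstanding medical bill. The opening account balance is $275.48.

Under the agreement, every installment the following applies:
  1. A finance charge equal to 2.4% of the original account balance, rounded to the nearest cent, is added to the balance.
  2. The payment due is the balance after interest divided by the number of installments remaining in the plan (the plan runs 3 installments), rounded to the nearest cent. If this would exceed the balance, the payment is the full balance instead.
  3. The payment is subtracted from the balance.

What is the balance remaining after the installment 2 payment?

$97.33

Installment 1: opening $275.48; interest $6.61 → $282.09; payment $94.03; balance $188.06
Installment 2: opening $188.06; interest $6.61 → $194.67; payment $97.34; balance $97.33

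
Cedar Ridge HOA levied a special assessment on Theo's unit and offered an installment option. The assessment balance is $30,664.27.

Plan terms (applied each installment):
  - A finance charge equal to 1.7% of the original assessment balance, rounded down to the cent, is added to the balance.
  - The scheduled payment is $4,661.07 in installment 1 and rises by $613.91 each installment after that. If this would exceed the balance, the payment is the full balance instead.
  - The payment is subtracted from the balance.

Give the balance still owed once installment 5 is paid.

$3,826.27

Installment 1: $30,664.27 +$521.29 interest = $31,185.56; pay $4,661.07 → $26,524.49
Installment 2: $26,524.49 +$521.29 interest = $27,045.78; pay $5,274.98 → $21,770.80
Installment 3: $21,770.80 +$521.29 interest = $22,292.09; pay $5,888.89 → $16,403.20
Installment 4: $16,403.20 +$521.29 interest = $16,924.49; pay $6,502.80 → $10,421.69
Installment 5: $10,421.69 +$521.29 interest = $10,942.98; pay $7,116.71 → $3,826.27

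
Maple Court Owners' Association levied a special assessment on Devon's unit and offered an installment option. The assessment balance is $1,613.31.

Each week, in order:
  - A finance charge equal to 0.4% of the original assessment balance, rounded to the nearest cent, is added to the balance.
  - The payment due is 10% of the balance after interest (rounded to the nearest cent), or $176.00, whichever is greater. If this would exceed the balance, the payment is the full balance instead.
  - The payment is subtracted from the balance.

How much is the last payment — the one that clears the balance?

# | Opening | Interest | Payment | End bal
1 | $1,613.31 | $6.45 | $176.00 | $1,443.76
2 | $1,443.76 | $6.45 | $176.00 | $1,274.21
3 | $1,274.21 | $6.45 | $176.00 | $1,104.66
4 | $1,104.66 | $6.45 | $176.00 | $935.11
5 | $935.11 | $6.45 | $176.00 | $765.56
6 | $765.56 | $6.45 | $176.00 | $596.01
7 | $596.01 | $6.45 | $176.00 | $426.46
8 | $426.46 | $6.45 | $176.00 | $256.91
9 | $256.91 | $6.45 | $176.00 | $87.36
10 | $87.36 | $6.45 | $93.81 | $0.00

$93.81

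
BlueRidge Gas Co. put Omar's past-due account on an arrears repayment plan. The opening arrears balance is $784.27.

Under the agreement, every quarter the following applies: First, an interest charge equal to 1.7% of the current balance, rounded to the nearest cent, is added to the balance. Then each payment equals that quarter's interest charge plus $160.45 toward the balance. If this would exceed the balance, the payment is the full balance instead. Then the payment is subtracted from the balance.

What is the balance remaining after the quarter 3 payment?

$302.92

# | Opening | Interest | Payment | End bal
1 | $784.27 | $13.33 | $173.78 | $623.82
2 | $623.82 | $10.60 | $171.05 | $463.37
3 | $463.37 | $7.88 | $168.33 | $302.92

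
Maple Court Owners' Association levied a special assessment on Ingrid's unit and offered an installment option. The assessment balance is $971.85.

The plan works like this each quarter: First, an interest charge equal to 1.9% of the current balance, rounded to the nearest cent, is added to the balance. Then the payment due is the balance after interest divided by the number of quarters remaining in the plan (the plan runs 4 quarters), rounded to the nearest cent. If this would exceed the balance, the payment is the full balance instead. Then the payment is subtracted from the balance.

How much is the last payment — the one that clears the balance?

$261.96

Quarter 1: $971.85 +$18.47 interest = $990.32; pay $247.58 → $742.74
Quarter 2: $742.74 +$14.11 interest = $756.85; pay $252.28 → $504.57
Quarter 3: $504.57 +$9.59 interest = $514.16; pay $257.08 → $257.08
Quarter 4: $257.08 +$4.88 interest = $261.96; pay $261.96 → $0.00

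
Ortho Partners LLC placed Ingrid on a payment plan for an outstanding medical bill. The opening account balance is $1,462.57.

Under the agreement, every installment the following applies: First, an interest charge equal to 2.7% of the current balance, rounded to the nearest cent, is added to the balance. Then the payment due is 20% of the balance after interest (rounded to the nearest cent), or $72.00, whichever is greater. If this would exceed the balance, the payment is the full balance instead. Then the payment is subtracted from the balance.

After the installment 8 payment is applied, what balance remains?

Installment 1: opening $1,462.57; interest $39.49 → $1,502.06; payment $300.41; balance $1,201.65
Installment 2: opening $1,201.65; interest $32.44 → $1,234.09; payment $246.82; balance $987.27
Installment 3: opening $987.27; interest $26.66 → $1,013.93; payment $202.79; balance $811.14
Installment 4: opening $811.14; interest $21.90 → $833.04; payment $166.61; balance $666.43
Installment 5: opening $666.43; interest $17.99 → $684.42; payment $136.88; balance $547.54
Installment 6: opening $547.54; interest $14.78 → $562.32; payment $112.46; balance $449.86
Installment 7: opening $449.86; interest $12.15 → $462.01; payment $92.40; balance $369.61
Installment 8: opening $369.61; interest $9.98 → $379.59; payment $75.92; balance $303.67

$303.67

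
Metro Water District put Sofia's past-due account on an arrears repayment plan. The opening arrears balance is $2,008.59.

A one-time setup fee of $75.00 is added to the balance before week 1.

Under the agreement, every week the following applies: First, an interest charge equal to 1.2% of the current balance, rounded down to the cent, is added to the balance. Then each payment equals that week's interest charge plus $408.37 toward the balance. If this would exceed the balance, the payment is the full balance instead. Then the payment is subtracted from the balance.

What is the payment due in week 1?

# | Opening | Interest | Payment | End bal
1 | $2,083.59 | $25.00 | $433.37 | $1,675.22

$433.37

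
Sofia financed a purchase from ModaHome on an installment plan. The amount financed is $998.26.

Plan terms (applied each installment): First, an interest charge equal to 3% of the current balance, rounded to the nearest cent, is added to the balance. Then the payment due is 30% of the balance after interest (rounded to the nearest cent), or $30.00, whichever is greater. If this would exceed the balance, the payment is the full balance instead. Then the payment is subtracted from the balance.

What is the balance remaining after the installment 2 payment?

$518.94

Installment 1: opening $998.26; interest $29.95 → $1,028.21; payment $308.46; balance $719.75
Installment 2: opening $719.75; interest $21.59 → $741.34; payment $222.40; balance $518.94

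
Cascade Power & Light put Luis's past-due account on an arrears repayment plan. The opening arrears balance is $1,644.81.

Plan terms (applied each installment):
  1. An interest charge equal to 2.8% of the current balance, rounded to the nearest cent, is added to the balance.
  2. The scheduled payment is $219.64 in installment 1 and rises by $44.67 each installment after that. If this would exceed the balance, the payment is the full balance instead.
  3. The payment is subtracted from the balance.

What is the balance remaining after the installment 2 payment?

Installment 1: opening $1,644.81; interest $46.05 → $1,690.86; payment $219.64; balance $1,471.22
Installment 2: opening $1,471.22; interest $41.19 → $1,512.41; payment $264.31; balance $1,248.10

$1,248.10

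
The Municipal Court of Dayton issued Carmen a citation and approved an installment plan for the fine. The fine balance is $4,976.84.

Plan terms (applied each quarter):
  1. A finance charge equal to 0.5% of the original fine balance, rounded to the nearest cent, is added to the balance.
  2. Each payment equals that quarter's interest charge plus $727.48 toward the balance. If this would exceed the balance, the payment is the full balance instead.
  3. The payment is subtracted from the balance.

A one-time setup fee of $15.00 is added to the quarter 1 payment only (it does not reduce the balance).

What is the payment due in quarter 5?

# | Opening | Interest | Payment | Fee | End bal
1 | $4,976.84 | $24.88 | $752.36 | $15.00 | $4,249.36
2 | $4,249.36 | $24.88 | $752.36 | — | $3,521.88
3 | $3,521.88 | $24.88 | $752.36 | — | $2,794.40
4 | $2,794.40 | $24.88 | $752.36 | — | $2,066.92
5 | $2,066.92 | $24.88 | $752.36 | — | $1,339.44

$752.36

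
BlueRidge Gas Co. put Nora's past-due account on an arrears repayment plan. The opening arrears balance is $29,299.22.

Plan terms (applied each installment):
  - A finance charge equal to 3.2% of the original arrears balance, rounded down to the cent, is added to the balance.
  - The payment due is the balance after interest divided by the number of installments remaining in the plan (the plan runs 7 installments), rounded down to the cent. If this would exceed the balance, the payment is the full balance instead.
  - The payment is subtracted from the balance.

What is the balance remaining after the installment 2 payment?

$22,379.02

Installment 1: $29,299.22 +$937.57 interest = $30,236.79; pay $4,319.54 → $25,917.25
Installment 2: $25,917.25 +$937.57 interest = $26,854.82; pay $4,475.80 → $22,379.02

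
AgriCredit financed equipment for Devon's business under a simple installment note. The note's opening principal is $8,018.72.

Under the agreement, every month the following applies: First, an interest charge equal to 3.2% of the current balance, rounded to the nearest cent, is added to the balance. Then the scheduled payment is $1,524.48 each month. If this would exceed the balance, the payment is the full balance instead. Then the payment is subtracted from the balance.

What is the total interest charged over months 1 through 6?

$904.42

# | Opening | Interest | Payment | End bal
1 | $8,018.72 | $256.60 | $1,524.48 | $6,750.84
2 | $6,750.84 | $216.03 | $1,524.48 | $5,442.39
3 | $5,442.39 | $174.16 | $1,524.48 | $4,092.07
4 | $4,092.07 | $130.95 | $1,524.48 | $2,698.54
5 | $2,698.54 | $86.35 | $1,524.48 | $1,260.41
6 | $1,260.41 | $40.33 | $1,300.74 | $0.00
Total interest: $256.60 + $216.03 + $174.16 + $130.95 + $86.35 + $40.33 = $904.42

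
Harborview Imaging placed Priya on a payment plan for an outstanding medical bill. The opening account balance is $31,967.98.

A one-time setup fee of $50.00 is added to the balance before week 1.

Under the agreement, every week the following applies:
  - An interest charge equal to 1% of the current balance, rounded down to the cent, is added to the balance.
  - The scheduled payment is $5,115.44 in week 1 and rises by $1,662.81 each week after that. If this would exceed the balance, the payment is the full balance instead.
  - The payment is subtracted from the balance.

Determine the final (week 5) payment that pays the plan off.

Week 1: opening $32,017.98; interest $320.17 → $32,338.15; payment $5,115.44; balance $27,222.71
Week 2: opening $27,222.71; interest $272.22 → $27,494.93; payment $6,778.25; balance $20,716.68
Week 3: opening $20,716.68; interest $207.16 → $20,923.84; payment $8,441.06; balance $12,482.78
Week 4: opening $12,482.78; interest $124.82 → $12,607.60; payment $10,103.87; balance $2,503.73
Week 5: opening $2,503.73; interest $25.03 → $2,528.76; payment $2,528.76; balance $0.00

$2,528.76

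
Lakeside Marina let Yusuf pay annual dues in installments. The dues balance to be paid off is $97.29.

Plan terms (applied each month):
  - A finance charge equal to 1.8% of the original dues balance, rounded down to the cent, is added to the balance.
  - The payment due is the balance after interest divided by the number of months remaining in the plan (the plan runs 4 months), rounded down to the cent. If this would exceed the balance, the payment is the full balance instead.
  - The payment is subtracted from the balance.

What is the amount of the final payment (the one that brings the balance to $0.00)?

$27.97

Month 1: opening $97.29; interest $1.75 → $99.04; payment $24.76; balance $74.28
Month 2: opening $74.28; interest $1.75 → $76.03; payment $25.34; balance $50.69
Month 3: opening $50.69; interest $1.75 → $52.44; payment $26.22; balance $26.22
Month 4: opening $26.22; interest $1.75 → $27.97; payment $27.97; balance $0.00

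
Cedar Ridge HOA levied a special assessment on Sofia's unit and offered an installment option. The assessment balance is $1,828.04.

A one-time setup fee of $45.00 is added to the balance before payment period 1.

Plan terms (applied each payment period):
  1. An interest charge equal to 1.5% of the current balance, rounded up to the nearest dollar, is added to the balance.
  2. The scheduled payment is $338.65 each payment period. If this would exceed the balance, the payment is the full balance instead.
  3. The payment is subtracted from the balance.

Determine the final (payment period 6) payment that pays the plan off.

$280.79

# | Opening | Interest | Payment | End bal
1 | $1,873.04 | $29.00 | $338.65 | $1,563.39
2 | $1,563.39 | $24.00 | $338.65 | $1,248.74
3 | $1,248.74 | $19.00 | $338.65 | $929.09
4 | $929.09 | $14.00 | $338.65 | $604.44
5 | $604.44 | $10.00 | $338.65 | $275.79
6 | $275.79 | $5.00 | $280.79 | $0.00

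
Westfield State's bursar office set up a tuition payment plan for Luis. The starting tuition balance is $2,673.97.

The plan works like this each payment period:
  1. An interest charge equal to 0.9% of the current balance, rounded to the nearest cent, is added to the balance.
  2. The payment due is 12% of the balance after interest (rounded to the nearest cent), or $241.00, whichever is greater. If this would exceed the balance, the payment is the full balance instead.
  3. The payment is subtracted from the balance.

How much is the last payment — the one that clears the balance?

$21.34

Payment period 1: $2,673.97 +$24.07 interest = $2,698.04; pay $323.76 → $2,374.28
Payment period 2: $2,374.28 +$21.37 interest = $2,395.65; pay $287.48 → $2,108.17
Payment period 3: $2,108.17 +$18.97 interest = $2,127.14; pay $255.26 → $1,871.88
Payment period 4: $1,871.88 +$16.85 interest = $1,888.73; pay $241.00 → $1,647.73
Payment period 5: $1,647.73 +$14.83 interest = $1,662.56; pay $241.00 → $1,421.56
Payment period 6: $1,421.56 +$12.79 interest = $1,434.35; pay $241.00 → $1,193.35
Payment period 7: $1,193.35 +$10.74 interest = $1,204.09; pay $241.00 → $963.09
Payment period 8: $963.09 +$8.67 interest = $971.76; pay $241.00 → $730.76
Payment period 9: $730.76 +$6.58 interest = $737.34; pay $241.00 → $496.34
Payment period 10: $496.34 +$4.47 interest = $500.81; pay $241.00 → $259.81
Payment period 11: $259.81 +$2.34 interest = $262.15; pay $241.00 → $21.15
Payment period 12: $21.15 +$0.19 interest = $21.34; pay $21.34 → $0.00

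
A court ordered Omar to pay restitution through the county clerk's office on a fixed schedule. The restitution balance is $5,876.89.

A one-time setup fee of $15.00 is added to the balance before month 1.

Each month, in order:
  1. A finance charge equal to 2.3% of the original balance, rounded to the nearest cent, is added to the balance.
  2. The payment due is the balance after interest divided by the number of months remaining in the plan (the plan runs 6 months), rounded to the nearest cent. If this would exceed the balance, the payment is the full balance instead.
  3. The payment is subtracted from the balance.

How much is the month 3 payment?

$1,065.34

# | Opening | Interest | Payment | End bal
1 | $5,891.89 | $135.17 | $1,004.51 | $5,022.55
2 | $5,022.55 | $135.17 | $1,031.54 | $4,126.18
3 | $4,126.18 | $135.17 | $1,065.34 | $3,196.01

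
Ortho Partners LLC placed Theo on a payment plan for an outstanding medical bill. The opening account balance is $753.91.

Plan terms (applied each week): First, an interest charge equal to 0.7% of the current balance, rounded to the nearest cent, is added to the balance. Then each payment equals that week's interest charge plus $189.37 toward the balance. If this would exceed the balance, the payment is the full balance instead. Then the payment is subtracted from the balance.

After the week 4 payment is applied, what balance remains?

Week 1: opening $753.91; interest $5.28 → $759.19; payment $194.65; balance $564.54
Week 2: opening $564.54; interest $3.95 → $568.49; payment $193.32; balance $375.17
Week 3: opening $375.17; interest $2.63 → $377.80; payment $192.00; balance $185.80
Week 4: opening $185.80; interest $1.30 → $187.10; payment $187.10; balance $0.00

$0.00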